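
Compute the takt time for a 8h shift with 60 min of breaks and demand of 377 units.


Available = 8×60 - 60 = 420 min
Takt time = 420 / 377
= 1.11 min/unit


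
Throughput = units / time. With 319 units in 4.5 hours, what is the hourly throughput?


Throughput = units / time
= 319 / 4.5
= 70.9 units/hour


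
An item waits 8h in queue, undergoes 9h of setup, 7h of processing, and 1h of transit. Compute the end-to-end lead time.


Lead time = queue + setup + processing + transit
= 8 + 9 + 7 + 1
= 25 hours


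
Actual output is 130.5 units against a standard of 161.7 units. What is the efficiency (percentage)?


Efficiency = (actual / standard) × 100
= (130.5 / 161.7) × 100
= 80.7%


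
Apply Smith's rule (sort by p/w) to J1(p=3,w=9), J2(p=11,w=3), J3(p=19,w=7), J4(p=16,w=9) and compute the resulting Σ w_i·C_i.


WSPT order (by p/w): J1 → J4 → J3 → J2
  J1: C=3, w·C=9×3=27
  J4: C=19, w·C=9×19=171
  J3: C=38, w·C=7×38=266
  J2: C=49, w·C=3×49=147
Σ w·C = 611
= 611


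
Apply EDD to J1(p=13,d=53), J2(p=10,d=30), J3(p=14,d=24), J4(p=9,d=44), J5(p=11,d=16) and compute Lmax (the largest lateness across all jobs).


EDD order: J5 → J3 → J2 → J4 → J1
Completion and lateness:
  J5: C=11, d=16, L=11-16=-5
  J3: C=25, d=24, L=25-24=1
  J2: C=35, d=30, L=35-30=5
  J4: C=44, d=44, L=44-44=0
  J1: C=57, d=53, L=57-53=4
Lmax = max(-5, 1, 5, 0, 4)
= 5


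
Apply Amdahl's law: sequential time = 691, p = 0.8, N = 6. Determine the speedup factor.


Amdahl's law: T_p = T × ((1-p) + p/N)
= 691 × ((1-0.8) + 0.8/6)
= 691 × (0.20 + 0.1333)
= 691 × 0.3333
= 230.33
Speedup = 691/230.33
= 3.00×


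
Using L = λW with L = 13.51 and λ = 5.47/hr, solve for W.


Little's law: L = λW → W = L / λ
= 13.51 / 5.47
= 2.47 hours


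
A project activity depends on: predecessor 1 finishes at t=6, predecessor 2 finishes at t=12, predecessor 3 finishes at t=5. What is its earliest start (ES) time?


ES = max of all predecessor completion times
Predecessors: [6, 12, 5]
ES = max(6, 12, 5)
= 12


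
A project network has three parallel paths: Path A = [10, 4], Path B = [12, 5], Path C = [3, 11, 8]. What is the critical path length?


Path A: 10 + 4 = 14
Path B: 12 + 5 = 17
Path C: 3 + 11 + 8 = 22
Critical path = longest = max(14, 17, 22)
= 22 (Path C)


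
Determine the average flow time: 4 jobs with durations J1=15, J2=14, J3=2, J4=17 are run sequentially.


Completion times:
  J1: completes at 15
  J2: completes at 29
  J3: completes at 31
  J4: completes at 48
Sum = 123
Average = 123/4
= 30.75


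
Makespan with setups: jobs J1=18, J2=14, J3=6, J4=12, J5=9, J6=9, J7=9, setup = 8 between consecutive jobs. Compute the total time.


Makespan = Σ processing + (n-1) × setup
= (18 + 14 + 6 + 12 + 9 + 9 + 9) + (7-1)×8
= 77 + 48
= 125 time units


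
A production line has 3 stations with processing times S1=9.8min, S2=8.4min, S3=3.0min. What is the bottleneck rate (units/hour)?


Bottleneck = longest station time
Station times: [9.8, 8.4, 3.0]
Max = 9.8 min
Rate = 60 / 9.8
= 6.12 units/hour (bottleneck: 9.8min)


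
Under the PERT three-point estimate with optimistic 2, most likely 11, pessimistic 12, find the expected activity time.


te = (o + 4m + p) / 6
= (2 + 4×11 + 12) / 6
= (2 + 44 + 12) / 6
= 58 / 6
= 9.67


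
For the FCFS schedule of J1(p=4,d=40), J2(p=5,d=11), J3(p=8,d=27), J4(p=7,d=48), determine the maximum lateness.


Lateness per job (L = C - d):
  J1: C=4, d=40, L=-36
  J2: C=9, d=11, L=-2
  J3: C=17, d=27, L=-10
  J4: C=24, d=48, L=-24
Lmax = max(-36, -2, -10, -24)
= -2


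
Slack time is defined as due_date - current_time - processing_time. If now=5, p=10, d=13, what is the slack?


Slack = due - current_time - processing
= 13 - 5 - 10
= -2


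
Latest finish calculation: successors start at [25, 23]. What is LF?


LF = min of all successor start times
Successors start at: [25, 23]
LF = min(25, 23)
= 23


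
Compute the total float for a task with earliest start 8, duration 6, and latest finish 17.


EF = ES + duration = 8 + 6 = 14
LS = LF - duration = 17 - 6 = 11
Total Float = LF - EF = 17 - 14
(or LS - ES = 11 - 8)
= 3


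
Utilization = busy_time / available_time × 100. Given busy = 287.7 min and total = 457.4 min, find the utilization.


Utilization = busy / total × 100
= 287.7 / 457.4 × 100
= 62.9%


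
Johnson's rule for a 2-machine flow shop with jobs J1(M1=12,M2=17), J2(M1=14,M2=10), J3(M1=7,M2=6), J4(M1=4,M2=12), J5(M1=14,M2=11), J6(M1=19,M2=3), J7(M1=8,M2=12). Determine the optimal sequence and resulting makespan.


Johnson's rule:
Group 1 (M1≤M2, sort by M1): ['J4', 'J7', 'J1']
Group 2 (M1>M2, sort desc M2): ['J5', 'J2', 'J3', 'J6']
Sequence: J4 → J7 → J1 → J5 → J2 → J3 → J6
Makespan calculation:
  J4: M1 done=4, M2 done=16
  J7: M1 done=12, M2 done=28
  J1: M1 done=24, M2 done=45
  J5: M1 done=38, M2 done=56
  J2: M1 done=52, M2 done=66
  J3: M1 done=59, M2 done=72
  J6: M1 done=78, M2 done=81
= Sequence: J4 → J7 → J1 → J5 → J2 → J3 → J6, Makespan: 81


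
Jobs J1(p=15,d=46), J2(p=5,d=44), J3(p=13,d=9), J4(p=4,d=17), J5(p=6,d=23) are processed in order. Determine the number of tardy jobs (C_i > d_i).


Completion vs due date:
  J1: C=15, d=46 → on time
  J2: C=20, d=44 → on time
  J3: C=33, d=9 → TARDY
  J4: C=37, d=17 → TARDY
  J5: C=43, d=23 → TARDY
Tardy jobs: J3, J4, J5
Count = 3


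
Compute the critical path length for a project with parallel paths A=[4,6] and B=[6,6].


Path A: 4 + 6 = 10
Path B: 6 + 6 = 12
Critical path = longest = max(10, 12)
= 12 (Path B)


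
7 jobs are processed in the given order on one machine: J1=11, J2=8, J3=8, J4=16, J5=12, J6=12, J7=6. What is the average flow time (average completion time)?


Completion times:
  J1: completes at 11
  J2: completes at 19
  J3: completes at 27
  J4: completes at 43
  J5: completes at 55
  J6: completes at 67
  J7: completes at 73
Sum = 295
Average = 295/7
= 42.14


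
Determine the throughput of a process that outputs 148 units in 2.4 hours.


Throughput = units / time
= 148 / 2.4
= 61.7 units/hour


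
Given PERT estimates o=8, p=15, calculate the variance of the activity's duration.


σ² = ((p - o) / 6)² = (p - o)² / 36
= (15 - 8)² / 36
= 7² / 36
= 49 / 36
= 1.3611


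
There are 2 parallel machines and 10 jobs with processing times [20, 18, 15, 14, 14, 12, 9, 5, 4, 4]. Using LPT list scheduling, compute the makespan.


Jobs (LPT sorted): [20, 18, 15, 14, 14, 12, 9, 5, 4, 4]
Machines: 2
  J=20 → Machine 1 (load: 0+20=20)
  J=18 → Machine 2 (load: 0+18=18)
  J=15 → Machine 2 (load: 18+15=33)
  J=14 → Machine 1 (load: 20+14=34)
  J=14 → Machine 2 (load: 33+14=47)
  J=12 → Machine 1 (load: 34+12=46)
  J=9 → Machine 1 (load: 46+9=55)
  J=5 → Machine 2 (load: 47+5=52)
  J=4 → Machine 2 (load: 52+4=56)
  J=4 → Machine 1 (load: 55+4=59)
Machine loads: [59, 56]
Makespan = max = 59 time units


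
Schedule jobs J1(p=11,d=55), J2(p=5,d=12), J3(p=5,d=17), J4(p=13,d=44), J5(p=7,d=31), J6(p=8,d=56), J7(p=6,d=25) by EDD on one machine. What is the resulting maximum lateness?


EDD order: J2 → J3 → J7 → J5 → J4 → J1 → J6
Completion and lateness:
  J2: C=5, d=12, L=5-12=-7
  J3: C=10, d=17, L=10-17=-7
  J7: C=16, d=25, L=16-25=-9
  J5: C=23, d=31, L=23-31=-8
  J4: C=36, d=44, L=36-44=-8
  J1: C=47, d=55, L=47-55=-8
  J6: C=55, d=56, L=55-56=-1
Lmax = max(-7, -7, -9, -8, -8, -8, -1)
= -1


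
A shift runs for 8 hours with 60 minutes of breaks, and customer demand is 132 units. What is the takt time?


Available = 8×60 - 60 = 420 min
Takt time = 420 / 132
= 3.18 min/unit


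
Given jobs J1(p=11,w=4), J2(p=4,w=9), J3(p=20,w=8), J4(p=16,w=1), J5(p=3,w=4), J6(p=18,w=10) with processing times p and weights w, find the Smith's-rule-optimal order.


WSPT (Smith's rule): sort by p/w ascending
  J2: p/w = 4/9 = 0.444
  J5: p/w = 3/4 = 0.750
  J6: p/w = 18/10 = 1.800
  J3: p/w = 20/8 = 2.500
  J1: p/w = 11/4 = 2.750
  J4: p/w = 16/1 = 16.000
Order: J2 → J5 → J6 → J3 → J1 → J4


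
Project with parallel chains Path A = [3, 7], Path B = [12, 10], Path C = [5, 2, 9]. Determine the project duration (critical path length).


Path A: 3 + 7 = 10
Path B: 12 + 10 = 22
Path C: 5 + 2 + 9 = 16
Critical path = longest = max(10, 22, 16)
= 22 (Path B)


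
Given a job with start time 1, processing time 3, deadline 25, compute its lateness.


Completion = 1 + 3 = 4
Lateness = C - d = 4 - 25
= -21


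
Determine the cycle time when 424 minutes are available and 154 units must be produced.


Cycle time = available time / demand
= 424 / 154
= 2.75 min/unit


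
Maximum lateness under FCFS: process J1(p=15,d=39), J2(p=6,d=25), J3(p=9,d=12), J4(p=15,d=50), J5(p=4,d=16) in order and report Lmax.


Lateness per job (L = C - d):
  J1: C=15, d=39, L=-24
  J2: C=21, d=25, L=-4
  J3: C=30, d=12, L=18
  J4: C=45, d=50, L=-5
  J5: C=49, d=16, L=33
Lmax = max(-24, -4, 18, -5, 33)
= 33


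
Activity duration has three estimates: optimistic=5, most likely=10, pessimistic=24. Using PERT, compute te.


te = (o + 4m + p) / 6
= (5 + 4×10 + 24) / 6
= (5 + 40 + 24) / 6
= 69 / 6
= 11.50


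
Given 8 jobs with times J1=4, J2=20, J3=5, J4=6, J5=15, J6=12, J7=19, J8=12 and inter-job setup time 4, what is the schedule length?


Makespan = Σ processing + (n-1) × setup
= (4 + 20 + 5 + 6 + 15 + 12 + 19 + 12) + (8-1)×4
= 93 + 28
= 121 time units


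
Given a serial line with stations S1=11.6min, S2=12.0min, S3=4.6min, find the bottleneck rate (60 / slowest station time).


Bottleneck = longest station time
Station times: [11.6, 12.0, 4.6]
Max = 12.0 min
Rate = 60 / 12.0
= 5.00 units/hour (bottleneck: 12.0min)


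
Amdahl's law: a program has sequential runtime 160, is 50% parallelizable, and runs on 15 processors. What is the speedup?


Amdahl's law: T_p = T × ((1-p) + p/N)
= 160 × ((1-0.5) + 0.5/15)
= 160 × (0.50 + 0.0333)
= 160 × 0.5333
= 85.33
Speedup = 160/85.33
= 1.88×


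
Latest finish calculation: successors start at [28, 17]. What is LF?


LF = min of all successor start times
Successors start at: [28, 17]
LF = min(28, 17)
= 17


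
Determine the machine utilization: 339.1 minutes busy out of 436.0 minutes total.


Utilization = busy / total × 100
= 339.1 / 436.0 × 100
= 77.8%


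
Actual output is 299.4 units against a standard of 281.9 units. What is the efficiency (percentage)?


Efficiency = (actual / standard) × 100
= (299.4 / 281.9) × 100
= 106.2%


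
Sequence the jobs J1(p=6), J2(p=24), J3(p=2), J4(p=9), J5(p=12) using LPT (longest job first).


LPT: sort by longest processing time first
  J2: p=24
  J5: p=12
  J4: p=9
  J1: p=6
  J3: p=2
Order: J2 → J5 → J4 → J1 → J3


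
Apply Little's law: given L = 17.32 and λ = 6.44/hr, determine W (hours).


Little's law: L = λW → W = L / λ
= 17.32 / 6.44
= 2.69 hours


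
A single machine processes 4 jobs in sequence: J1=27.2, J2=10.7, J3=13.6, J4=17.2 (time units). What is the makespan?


Sequential makespan: sum all processing times
= 27.2 + 10.7 + 13.6 + 17.2
= 68.7 time units


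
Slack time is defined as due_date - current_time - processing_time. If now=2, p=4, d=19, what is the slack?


Slack = due - current_time - processing
= 19 - 2 - 4
= 13


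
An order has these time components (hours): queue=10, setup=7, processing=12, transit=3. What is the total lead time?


Lead time = queue + setup + processing + transit
= 10 + 7 + 12 + 3
= 32 hours


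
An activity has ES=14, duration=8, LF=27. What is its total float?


EF = ES + duration = 14 + 8 = 22
LS = LF - duration = 27 - 8 = 19
Total Float = LF - EF = 27 - 22
(or LS - ES = 19 - 14)
= 5


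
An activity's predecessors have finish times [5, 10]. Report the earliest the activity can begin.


ES = max of all predecessor completion times
Predecessors: [5, 10]
ES = max(5, 10)
= 10


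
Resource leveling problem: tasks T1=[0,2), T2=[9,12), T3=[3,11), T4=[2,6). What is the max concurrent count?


Check each time point for overlaps:
  t=3: 2 tasks active (T3, T4)
Max concurrent = 2


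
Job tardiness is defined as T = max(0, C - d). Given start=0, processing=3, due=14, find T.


Completion = start + processing = 0 + 3 = 3
Tardiness = max(0, C - d) = max(0, 3 - 14)
= max(0, -11)
= 0


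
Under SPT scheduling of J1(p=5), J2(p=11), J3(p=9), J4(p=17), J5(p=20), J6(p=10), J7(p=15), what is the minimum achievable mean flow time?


SPT order: J1 → J3 → J6 → J2 → J7 → J4 → J5
Completion times:
  J1: C=5
  J3: C=14
  J6: C=24
  J2: C=35
  J7: C=50
  J4: C=67
  J5: C=87
Sum = 282, n = 7
Mean flow = 282/7
= 40.29


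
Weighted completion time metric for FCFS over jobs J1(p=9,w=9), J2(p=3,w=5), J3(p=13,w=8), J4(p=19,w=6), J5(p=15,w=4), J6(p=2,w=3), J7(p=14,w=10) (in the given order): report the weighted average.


Completion times:
  J1: C=9, w×C=9×9=81
  J2: C=12, w×C=5×12=60
  J3: C=25, w×C=8×25=200
  J4: C=44, w×C=6×44=264
  J5: C=59, w×C=4×59=236
  J6: C=61, w×C=3×61=183
  J7: C=75, w×C=10×75=750
Sum w×C = 1774
Sum w = 45
Weighted avg = 1774/45
= 39.42


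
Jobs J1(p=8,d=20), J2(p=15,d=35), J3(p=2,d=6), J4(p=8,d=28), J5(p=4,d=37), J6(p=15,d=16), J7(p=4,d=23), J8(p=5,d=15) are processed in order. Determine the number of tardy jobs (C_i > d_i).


Completion vs due date:
  J1: C=8, d=20 → on time
  J2: C=23, d=35 → on time
  J3: C=25, d=6 → TARDY
  J4: C=33, d=28 → TARDY
  J5: C=37, d=37 → on time
  J6: C=52, d=16 → TARDY
  J7: C=56, d=23 → TARDY
  J8: C=61, d=15 → TARDY
Tardy jobs: J3, J4, J6, J7, J8
Count = 5


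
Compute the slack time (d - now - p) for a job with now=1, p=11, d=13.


Slack = due - current_time - processing
= 13 - 1 - 11
= 1


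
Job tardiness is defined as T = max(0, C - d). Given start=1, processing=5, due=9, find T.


Completion = start + processing = 1 + 5 = 6
Tardiness = max(0, C - d) = max(0, 6 - 9)
= max(0, -3)
= 0


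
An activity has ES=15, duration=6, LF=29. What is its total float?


EF = ES + duration = 15 + 6 = 21
LS = LF - duration = 29 - 6 = 23
Total Float = LF - EF = 29 - 21
(or LS - ES = 23 - 15)
= 8


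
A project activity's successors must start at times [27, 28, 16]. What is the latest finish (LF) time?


LF = min of all successor start times
Successors start at: [27, 28, 16]
LF = min(27, 28, 16)
= 16


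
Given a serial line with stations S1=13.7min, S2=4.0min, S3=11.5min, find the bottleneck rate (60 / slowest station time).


Bottleneck = longest station time
Station times: [13.7, 4.0, 11.5]
Max = 13.7 min
Rate = 60 / 13.7
= 4.38 units/hour (bottleneck: 13.7min)


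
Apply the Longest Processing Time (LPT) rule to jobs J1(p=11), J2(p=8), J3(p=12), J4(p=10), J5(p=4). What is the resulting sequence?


LPT: sort by longest processing time first
  J3: p=12
  J1: p=11
  J4: p=10
  J2: p=8
  J5: p=4
Order: J3 → J1 → J4 → J2 → J5


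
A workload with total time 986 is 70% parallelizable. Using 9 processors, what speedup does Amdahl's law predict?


Amdahl's law: T_p = T × ((1-p) + p/N)
= 986 × ((1-0.7) + 0.7/9)
= 986 × (0.30 + 0.0778)
= 986 × 0.3778
= 372.49
Speedup = 986/372.49
= 2.65×


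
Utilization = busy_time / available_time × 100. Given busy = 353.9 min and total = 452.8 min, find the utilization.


Utilization = busy / total × 100
= 353.9 / 452.8 × 100
= 78.2%


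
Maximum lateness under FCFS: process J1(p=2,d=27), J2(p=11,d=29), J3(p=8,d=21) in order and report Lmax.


Lateness per job (L = C - d):
  J1: C=2, d=27, L=-25
  J2: C=13, d=29, L=-16
  J3: C=21, d=21, L=0
Lmax = max(-25, -16, 0)
= 0


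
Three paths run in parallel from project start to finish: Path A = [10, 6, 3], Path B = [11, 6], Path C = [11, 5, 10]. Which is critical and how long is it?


Path A: 10 + 6 + 3 = 19
Path B: 11 + 6 = 17
Path C: 11 + 5 + 10 = 26
Critical path = longest = max(19, 17, 26)
= 26 (Path C)


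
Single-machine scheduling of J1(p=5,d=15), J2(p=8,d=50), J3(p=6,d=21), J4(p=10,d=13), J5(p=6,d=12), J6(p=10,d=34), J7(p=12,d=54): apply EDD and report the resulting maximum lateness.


EDD order: J5 → J4 → J1 → J3 → J6 → J2 → J7
Completion and lateness:
  J5: C=6, d=12, L=6-12=-6
  J4: C=16, d=13, L=16-13=3
  J1: C=21, d=15, L=21-15=6
  J3: C=27, d=21, L=27-21=6
  J6: C=37, d=34, L=37-34=3
  J2: C=45, d=50, L=45-50=-5
  J7: C=57, d=54, L=57-54=3
Lmax = max(-6, 3, 6, 6, 3, -5, 3)
= 6


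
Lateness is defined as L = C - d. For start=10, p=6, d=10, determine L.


Completion = 10 + 6 = 16
Lateness = C - d = 16 - 10
= 6


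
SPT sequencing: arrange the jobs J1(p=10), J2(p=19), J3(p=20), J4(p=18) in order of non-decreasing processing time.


SPT: sort by shortest processing time
  J1: p=10
  J4: p=18
  J2: p=19
  J3: p=20
Order: J1 → J4 → J2 → J3


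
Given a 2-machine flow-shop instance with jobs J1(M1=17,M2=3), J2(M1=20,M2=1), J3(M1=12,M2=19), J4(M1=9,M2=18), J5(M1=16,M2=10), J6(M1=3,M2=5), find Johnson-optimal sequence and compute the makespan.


Johnson's rule:
Group 1 (M1≤M2, sort by M1): ['J6', 'J4', 'J3']
Group 2 (M1>M2, sort desc M2): ['J5', 'J1', 'J2']
Sequence: J6 → J4 → J3 → J5 → J1 → J2
Makespan calculation:
  J6: M1 done=3, M2 done=8
  J4: M1 done=12, M2 done=30
  J3: M1 done=24, M2 done=49
  J5: M1 done=40, M2 done=59
  J1: M1 done=57, M2 done=62
  J2: M1 done=77, M2 done=78
= Sequence: J6 → J4 → J3 → J5 → J1 → J2, Makespan: 78


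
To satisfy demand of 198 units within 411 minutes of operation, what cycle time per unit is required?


Cycle time = available time / demand
= 411 / 198
= 2.08 min/unit


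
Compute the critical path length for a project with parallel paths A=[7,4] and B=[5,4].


Path A: 7 + 4 = 11
Path B: 5 + 4 = 9
Critical path = longest = max(11, 9)
= 11 (Path A)


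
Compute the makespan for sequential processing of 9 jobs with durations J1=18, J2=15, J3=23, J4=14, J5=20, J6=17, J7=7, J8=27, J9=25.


Sequential makespan: sum all processing times
= 18 + 15 + 23 + 14 + 20 + 17 + 7 + 27 + 25
= 166 time units


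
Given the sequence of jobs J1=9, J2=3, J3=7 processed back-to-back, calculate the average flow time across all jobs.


Completion times:
  J1: completes at 9
  J2: completes at 12
  J3: completes at 19
Sum = 40
Average = 40/3
= 13.33


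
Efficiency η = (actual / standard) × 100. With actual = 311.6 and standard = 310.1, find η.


Efficiency = (actual / standard) × 100
= (311.6 / 310.1) × 100
= 100.5%


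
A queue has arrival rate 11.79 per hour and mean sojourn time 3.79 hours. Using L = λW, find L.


Little's law: L = λ × W
= 11.79 × 3.79
= 44.68


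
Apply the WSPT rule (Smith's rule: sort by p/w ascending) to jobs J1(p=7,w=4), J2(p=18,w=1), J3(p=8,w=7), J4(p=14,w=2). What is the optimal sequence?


WSPT (Smith's rule): sort by p/w ascending
  J3: p/w = 8/7 = 1.143
  J1: p/w = 7/4 = 1.750
  J4: p/w = 14/2 = 7.000
  J2: p/w = 18/1 = 18.000
Order: J3 → J1 → J4 → J2


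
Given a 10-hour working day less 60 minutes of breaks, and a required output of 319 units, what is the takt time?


Available = 10×60 - 60 = 540 min
Takt time = 540 / 319
= 1.69 min/unit


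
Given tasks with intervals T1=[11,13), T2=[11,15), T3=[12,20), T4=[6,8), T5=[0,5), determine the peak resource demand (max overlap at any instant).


Check each time point for overlaps:
  t=12: 3 tasks active (T1, T2, T3)
Max concurrent = 3


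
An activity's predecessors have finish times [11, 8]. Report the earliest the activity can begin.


ES = max of all predecessor completion times
Predecessors: [11, 8]
ES = max(11, 8)
= 11


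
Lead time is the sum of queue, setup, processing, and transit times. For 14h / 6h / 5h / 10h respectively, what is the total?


Lead time = queue + setup + processing + transit
= 14 + 6 + 5 + 10
= 35 hours


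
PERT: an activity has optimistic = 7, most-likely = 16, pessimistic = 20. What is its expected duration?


te = (o + 4m + p) / 6
= (7 + 4×16 + 20) / 6
= (7 + 64 + 20) / 6
= 91 / 6
= 15.17


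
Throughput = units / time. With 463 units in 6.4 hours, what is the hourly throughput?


Throughput = units / time
= 463 / 6.4
= 72.3 units/hour


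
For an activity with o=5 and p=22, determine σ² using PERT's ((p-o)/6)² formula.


σ² = ((p - o) / 6)² = (p - o)² / 36
= (22 - 5)² / 36
= 17² / 36
= 289 / 36
= 8.0278


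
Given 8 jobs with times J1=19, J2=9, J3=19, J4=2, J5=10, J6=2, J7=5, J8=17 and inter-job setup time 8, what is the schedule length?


Makespan = Σ processing + (n-1) × setup
= (19 + 9 + 19 + 2 + 10 + 2 + 5 + 17) + (8-1)×8
= 83 + 56
= 139 time units


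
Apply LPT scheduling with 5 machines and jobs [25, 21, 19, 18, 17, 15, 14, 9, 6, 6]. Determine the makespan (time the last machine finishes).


Jobs (LPT sorted): [25, 21, 19, 18, 17, 15, 14, 9, 6, 6]
Machines: 5
  J=25 → Machine 1 (load: 0+25=25)
  J=21 → Machine 2 (load: 0+21=21)
  J=19 → Machine 3 (load: 0+19=19)
  J=18 → Machine 4 (load: 0+18=18)
  J=17 → Machine 5 (load: 0+17=17)
  J=15 → Machine 5 (load: 17+15=32)
  J=14 → Machine 4 (load: 18+14=32)
  J=9 → Machine 3 (load: 19+9=28)
  J=6 → Machine 2 (load: 21+6=27)
  J=6 → Machine 1 (load: 25+6=31)
Machine loads: [31, 27, 28, 32, 32]
Makespan = max = 32 time units


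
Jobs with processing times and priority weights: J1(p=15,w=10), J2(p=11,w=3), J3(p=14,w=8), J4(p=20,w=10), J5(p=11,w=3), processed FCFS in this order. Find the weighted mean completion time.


Completion times:
  J1: C=15, w×C=10×15=150
  J2: C=26, w×C=3×26=78
  J3: C=40, w×C=8×40=320
  J4: C=60, w×C=10×60=600
  J5: C=71, w×C=3×71=213
Sum w×C = 1361
Sum w = 34
Weighted avg = 1361/34
= 40.03


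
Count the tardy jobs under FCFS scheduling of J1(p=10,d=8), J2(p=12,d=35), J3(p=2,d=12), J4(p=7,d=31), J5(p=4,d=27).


Completion vs due date:
  J1: C=10, d=8 → TARDY
  J2: C=22, d=35 → on time
  J3: C=24, d=12 → TARDY
  J4: C=31, d=31 → on time
  J5: C=35, d=27 → TARDY
Tardy jobs: J1, J3, J5
Count = 3


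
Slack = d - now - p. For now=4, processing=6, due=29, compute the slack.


Slack = due - current_time - processing
= 29 - 4 - 6
= 19


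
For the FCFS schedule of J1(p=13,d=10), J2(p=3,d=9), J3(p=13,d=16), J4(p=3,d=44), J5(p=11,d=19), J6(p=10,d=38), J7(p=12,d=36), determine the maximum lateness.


Lateness per job (L = C - d):
  J1: C=13, d=10, L=3
  J2: C=16, d=9, L=7
  J3: C=29, d=16, L=13
  J4: C=32, d=44, L=-12
  J5: C=43, d=19, L=24
  J6: C=53, d=38, L=15
  J7: C=65, d=36, L=29
Lmax = max(3, 7, 13, -12, 24, 15, 29)
= 29


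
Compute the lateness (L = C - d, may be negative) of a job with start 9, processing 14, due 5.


Completion = 9 + 14 = 23
Lateness = C - d = 23 - 5
= 18


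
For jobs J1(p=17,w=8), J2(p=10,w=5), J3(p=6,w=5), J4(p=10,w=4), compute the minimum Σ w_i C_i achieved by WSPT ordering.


WSPT order (by p/w): J3 → J2 → J1 → J4
  J3: C=6, w·C=5×6=30
  J2: C=16, w·C=5×16=80
  J1: C=33, w·C=8×33=264
  J4: C=43, w·C=4×43=172
Σ w·C = 546
= 546


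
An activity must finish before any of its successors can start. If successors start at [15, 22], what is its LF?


LF = min of all successor start times
Successors start at: [15, 22]
LF = min(15, 22)
= 15


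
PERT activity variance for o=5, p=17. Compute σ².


σ² = ((p - o) / 6)² = (p - o)² / 36
= (17 - 5)² / 36
= 12² / 36
= 144 / 36
= 4.0000


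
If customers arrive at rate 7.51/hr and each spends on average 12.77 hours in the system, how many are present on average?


Little's law: L = λ × W
= 7.51 × 12.77
= 95.90


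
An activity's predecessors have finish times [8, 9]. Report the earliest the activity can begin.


ES = max of all predecessor completion times
Predecessors: [8, 9]
ES = max(8, 9)
= 9


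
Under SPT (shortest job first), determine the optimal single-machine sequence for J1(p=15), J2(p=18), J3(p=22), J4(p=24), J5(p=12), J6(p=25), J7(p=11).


SPT: sort by shortest processing time
  J7: p=11
  J5: p=12
  J1: p=15
  J2: p=18
  J3: p=22
  J4: p=24
  J6: p=25
Order: J7 → J5 → J1 → J2 → J3 → J4 → J6


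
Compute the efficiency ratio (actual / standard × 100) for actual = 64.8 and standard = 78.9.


Efficiency = (actual / standard) × 100
= (64.8 / 78.9) × 100
= 82.1%


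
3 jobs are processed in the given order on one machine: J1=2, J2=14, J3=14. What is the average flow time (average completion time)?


Completion times:
  J1: completes at 2
  J2: completes at 16
  J3: completes at 30
Sum = 48
Average = 48/3
= 16.00


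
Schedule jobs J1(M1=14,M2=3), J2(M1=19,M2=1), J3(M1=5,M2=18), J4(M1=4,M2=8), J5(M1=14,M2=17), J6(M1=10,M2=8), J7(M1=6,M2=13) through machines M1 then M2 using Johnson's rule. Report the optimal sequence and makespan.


Johnson's rule:
Group 1 (M1≤M2, sort by M1): ['J4', 'J3', 'J7', 'J5']
Group 2 (M1>M2, sort desc M2): ['J6', 'J1', 'J2']
Sequence: J4 → J3 → J7 → J5 → J6 → J1 → J2
Makespan calculation:
  J4: M1 done=4, M2 done=12
  J3: M1 done=9, M2 done=30
  J7: M1 done=15, M2 done=43
  J5: M1 done=29, M2 done=60
  J6: M1 done=39, M2 done=68
  J1: M1 done=53, M2 done=71
  J2: M1 done=72, M2 done=73
= Sequence: J4 → J3 → J7 → J5 → J6 → J1 → J2, Makespan: 73


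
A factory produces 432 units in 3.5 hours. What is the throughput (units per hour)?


Throughput = units / time
= 432 / 3.5
= 123.4 units/hour


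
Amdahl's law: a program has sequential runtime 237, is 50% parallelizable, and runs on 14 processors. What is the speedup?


Amdahl's law: T_p = T × ((1-p) + p/N)
= 237 × ((1-0.5) + 0.5/14)
= 237 × (0.50 + 0.0357)
= 237 × 0.5357
= 126.96
Speedup = 237/126.96
= 1.87×


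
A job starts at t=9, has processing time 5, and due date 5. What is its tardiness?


Completion = start + processing = 9 + 5 = 14
Tardiness = max(0, C - d) = max(0, 14 - 5)
= max(0, 9)
= 9


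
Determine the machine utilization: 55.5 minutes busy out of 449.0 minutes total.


Utilization = busy / total × 100
= 55.5 / 449.0 × 100
= 12.4%


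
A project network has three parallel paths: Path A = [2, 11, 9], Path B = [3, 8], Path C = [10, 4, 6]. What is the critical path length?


Path A: 2 + 11 + 9 = 22
Path B: 3 + 8 = 11
Path C: 10 + 4 + 6 = 20
Critical path = longest = max(22, 11, 20)
= 22 (Path A)


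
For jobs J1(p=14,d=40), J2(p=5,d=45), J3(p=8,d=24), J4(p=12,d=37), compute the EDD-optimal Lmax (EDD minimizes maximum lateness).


EDD order: J3 → J4 → J1 → J2
Completion and lateness:
  J3: C=8, d=24, L=8-24=-16
  J4: C=20, d=37, L=20-37=-17
  J1: C=34, d=40, L=34-40=-6
  J2: C=39, d=45, L=39-45=-6
Lmax = max(-16, -17, -6, -6)
= -6


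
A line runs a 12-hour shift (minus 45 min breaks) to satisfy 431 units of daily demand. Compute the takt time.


Available = 12×60 - 45 = 675 min
Takt time = 675 / 431
= 1.57 min/unit


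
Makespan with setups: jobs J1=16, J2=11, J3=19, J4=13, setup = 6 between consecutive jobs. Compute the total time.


Makespan = Σ processing + (n-1) × setup
= (16 + 11 + 19 + 13) + (4-1)×6
= 59 + 18
= 77 time units


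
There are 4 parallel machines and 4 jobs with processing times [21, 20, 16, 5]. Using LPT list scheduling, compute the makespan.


Jobs (LPT sorted): [21, 20, 16, 5]
Machines: 4
  J=21 → Machine 1 (load: 0+21=21)
  J=20 → Machine 2 (load: 0+20=20)
  J=16 → Machine 3 (load: 0+16=16)
  J=5 → Machine 4 (load: 0+5=5)
Machine loads: [21, 20, 16, 5]
Makespan = max = 21 time units


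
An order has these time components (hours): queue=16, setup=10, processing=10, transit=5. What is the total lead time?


Lead time = queue + setup + processing + transit
= 16 + 10 + 10 + 5
= 41 hours


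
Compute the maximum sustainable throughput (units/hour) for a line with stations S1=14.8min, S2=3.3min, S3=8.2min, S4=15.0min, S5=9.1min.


Bottleneck = longest station time
Station times: [14.8, 3.3, 8.2, 15.0, 9.1]
Max = 15.0 min
Rate = 60 / 15.0
= 4.00 units/hour (bottleneck: 15.0min)


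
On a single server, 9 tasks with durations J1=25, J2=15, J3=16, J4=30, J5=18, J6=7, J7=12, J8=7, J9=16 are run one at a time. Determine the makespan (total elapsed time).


Sequential makespan: sum all processing times
= 25 + 15 + 16 + 30 + 18 + 7 + 12 + 7 + 16
= 146 time units


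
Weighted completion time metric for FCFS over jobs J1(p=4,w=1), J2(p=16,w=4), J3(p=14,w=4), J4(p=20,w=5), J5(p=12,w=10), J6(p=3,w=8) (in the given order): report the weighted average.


Completion times:
  J1: C=4, w×C=1×4=4
  J2: C=20, w×C=4×20=80
  J3: C=34, w×C=4×34=136
  J4: C=54, w×C=5×54=270
  J5: C=66, w×C=10×66=660
  J6: C=69, w×C=8×69=552
Sum w×C = 1702
Sum w = 32
Weighted avg = 1702/32
= 53.19


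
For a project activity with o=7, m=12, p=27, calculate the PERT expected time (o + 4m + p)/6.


te = (o + 4m + p) / 6
= (7 + 4×12 + 27) / 6
= (7 + 48 + 27) / 6
= 82 / 6
= 13.67


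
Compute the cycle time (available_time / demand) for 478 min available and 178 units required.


Cycle time = available time / demand
= 478 / 178
= 2.69 min/unit


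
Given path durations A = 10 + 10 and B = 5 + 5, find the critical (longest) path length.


Path A: 10 + 10 = 20
Path B: 5 + 5 = 10
Critical path = longest = max(20, 10)
= 20 (Path A)


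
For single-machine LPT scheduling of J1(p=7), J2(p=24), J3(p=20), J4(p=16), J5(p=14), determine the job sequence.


LPT: sort by longest processing time first
  J2: p=24
  J3: p=20
  J4: p=16
  J5: p=14
  J1: p=7
Order: J2 → J3 → J4 → J5 → J1


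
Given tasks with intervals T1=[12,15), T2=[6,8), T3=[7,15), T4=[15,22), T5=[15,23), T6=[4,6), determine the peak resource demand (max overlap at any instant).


Check each time point for overlaps:
  t=7: 2 tasks active (T2, T3)
Max concurrent = 2


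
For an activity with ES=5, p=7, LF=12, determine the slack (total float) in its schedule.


EF = ES + duration = 5 + 7 = 12
LS = LF - duration = 12 - 7 = 5
Total Float = LF - EF = 12 - 12
(or LS - ES = 5 - 5)
= 0


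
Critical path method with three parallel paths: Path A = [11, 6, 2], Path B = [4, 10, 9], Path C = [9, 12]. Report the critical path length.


Path A: 11 + 6 + 2 = 19
Path B: 4 + 10 + 9 = 23
Path C: 9 + 12 = 21
Critical path = longest = max(19, 23, 21)
= 23 (Path B)


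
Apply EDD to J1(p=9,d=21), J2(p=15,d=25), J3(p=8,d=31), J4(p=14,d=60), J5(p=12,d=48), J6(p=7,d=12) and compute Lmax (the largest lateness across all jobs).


EDD order: J6 → J1 → J2 → J3 → J5 → J4
Completion and lateness:
  J6: C=7, d=12, L=7-12=-5
  J1: C=16, d=21, L=16-21=-5
  J2: C=31, d=25, L=31-25=6
  J3: C=39, d=31, L=39-31=8
  J5: C=51, d=48, L=51-48=3
  J4: C=65, d=60, L=65-60=5
Lmax = max(-5, -5, 6, 8, 3, 5)
= 8


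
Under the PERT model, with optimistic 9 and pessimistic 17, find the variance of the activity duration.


σ² = ((p - o) / 6)² = (p - o)² / 36
= (17 - 9)² / 36
= 8² / 36
= 64 / 36
= 1.7778


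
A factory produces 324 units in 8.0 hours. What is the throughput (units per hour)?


Throughput = units / time
= 324 / 8.0
= 40.5 units/hour


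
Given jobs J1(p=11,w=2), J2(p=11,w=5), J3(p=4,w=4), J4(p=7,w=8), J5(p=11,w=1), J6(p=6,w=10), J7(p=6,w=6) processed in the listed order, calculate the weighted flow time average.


Completion times:
  J1: C=11, w×C=2×11=22
  J2: C=22, w×C=5×22=110
  J3: C=26, w×C=4×26=104
  J4: C=33, w×C=8×33=264
  J5: C=44, w×C=1×44=44
  J6: C=50, w×C=10×50=500
  J7: C=56, w×C=6×56=336
Sum w×C = 1380
Sum w = 36
Weighted avg = 1380/36
= 38.33


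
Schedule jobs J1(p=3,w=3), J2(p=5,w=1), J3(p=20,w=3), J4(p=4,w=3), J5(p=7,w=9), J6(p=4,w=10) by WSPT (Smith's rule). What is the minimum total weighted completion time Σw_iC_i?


WSPT order (by p/w): J6 → J5 → J1 → J4 → J2 → J3
  J6: C=4, w·C=10×4=40
  J5: C=11, w·C=9×11=99
  J1: C=14, w·C=3×14=42
  J4: C=18, w·C=3×18=54
  J2: C=23, w·C=1×23=23
  J3: C=43, w·C=3×43=129
Σ w·C = 387
= 387


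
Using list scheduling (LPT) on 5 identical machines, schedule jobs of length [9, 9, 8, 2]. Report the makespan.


Jobs (LPT sorted): [9, 9, 8, 2]
Machines: 5
  J=9 → Machine 1 (load: 0+9=9)
  J=9 → Machine 2 (load: 0+9=9)
  J=8 → Machine 3 (load: 0+8=8)
  J=2 → Machine 4 (load: 0+2=2)
Machine loads: [9, 9, 8, 2, 0]
Makespan = max = 9 time units


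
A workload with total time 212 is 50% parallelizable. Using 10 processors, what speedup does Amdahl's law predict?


Amdahl's law: T_p = T × ((1-p) + p/N)
= 212 × ((1-0.5) + 0.5/10)
= 212 × (0.50 + 0.0500)
= 212 × 0.5500
= 116.60
Speedup = 212/116.60
= 1.82×


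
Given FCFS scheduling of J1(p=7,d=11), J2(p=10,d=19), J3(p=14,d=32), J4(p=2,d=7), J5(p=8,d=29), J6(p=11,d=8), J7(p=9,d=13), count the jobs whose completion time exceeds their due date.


Completion vs due date:
  J1: C=7, d=11 → on time
  J2: C=17, d=19 → on time
  J3: C=31, d=32 → on time
  J4: C=33, d=7 → TARDY
  J5: C=41, d=29 → TARDY
  J6: C=52, d=8 → TARDY
  J7: C=61, d=13 → TARDY
Tardy jobs: J4, J5, J6, J7
Count = 4


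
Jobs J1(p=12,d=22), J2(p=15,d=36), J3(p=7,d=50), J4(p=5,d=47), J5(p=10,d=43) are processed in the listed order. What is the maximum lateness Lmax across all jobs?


Lateness per job (L = C - d):
  J1: C=12, d=22, L=-10
  J2: C=27, d=36, L=-9
  J3: C=34, d=50, L=-16
  J4: C=39, d=47, L=-8
  J5: C=49, d=43, L=6
Lmax = max(-10, -9, -16, -8, 6)
= 6


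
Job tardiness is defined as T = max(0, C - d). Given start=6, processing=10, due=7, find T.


Completion = start + processing = 6 + 10 = 16
Tardiness = max(0, C - d) = max(0, 16 - 7)
= max(0, 9)
= 9


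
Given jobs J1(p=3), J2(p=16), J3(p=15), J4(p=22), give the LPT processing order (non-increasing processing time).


LPT: sort by longest processing time first
  J4: p=22
  J2: p=16
  J3: p=15
  J1: p=3
Order: J4 → J2 → J3 → J1


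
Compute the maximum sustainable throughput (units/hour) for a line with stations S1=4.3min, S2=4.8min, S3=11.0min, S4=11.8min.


Bottleneck = longest station time
Station times: [4.3, 4.8, 11.0, 11.8]
Max = 11.8 min
Rate = 60 / 11.8
= 5.08 units/hour (bottleneck: 11.8min)


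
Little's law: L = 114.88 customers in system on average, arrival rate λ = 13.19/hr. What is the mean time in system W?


Little's law: L = λW → W = L / λ
= 114.88 / 13.19
= 8.71 hours


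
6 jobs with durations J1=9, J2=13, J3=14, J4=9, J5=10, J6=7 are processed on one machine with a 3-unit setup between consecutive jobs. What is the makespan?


Makespan = Σ processing + (n-1) × setup
= (9 + 13 + 14 + 9 + 10 + 7) + (6-1)×3
= 62 + 15
= 77 time units


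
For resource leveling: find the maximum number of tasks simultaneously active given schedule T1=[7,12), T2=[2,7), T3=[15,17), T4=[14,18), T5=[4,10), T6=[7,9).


Check each time point for overlaps:
  t=7: 3 tasks active (T1, T5, T6)
Max concurrent = 3


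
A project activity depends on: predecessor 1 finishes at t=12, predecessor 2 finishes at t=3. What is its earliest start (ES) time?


ES = max of all predecessor completion times
Predecessors: [12, 3]
ES = max(12, 3)
= 12


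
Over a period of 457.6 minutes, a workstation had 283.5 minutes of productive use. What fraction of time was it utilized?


Utilization = busy / total × 100
= 283.5 / 457.6 × 100
= 62.0%


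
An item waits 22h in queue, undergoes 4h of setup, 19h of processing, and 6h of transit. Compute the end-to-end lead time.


Lead time = queue + setup + processing + transit
= 22 + 4 + 19 + 6
= 51 hours


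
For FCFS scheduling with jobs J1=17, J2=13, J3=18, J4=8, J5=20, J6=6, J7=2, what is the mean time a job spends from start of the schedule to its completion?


Completion times:
  J1: completes at 17
  J2: completes at 30
  J3: completes at 48
  J4: completes at 56
  J5: completes at 76
  J6: completes at 82
  J7: completes at 84
Sum = 393
Average = 393/7
= 56.14


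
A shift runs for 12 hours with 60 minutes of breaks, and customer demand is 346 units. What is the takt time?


Available = 12×60 - 60 = 660 min
Takt time = 660 / 346
= 1.91 min/unit


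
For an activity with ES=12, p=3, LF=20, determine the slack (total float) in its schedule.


EF = ES + duration = 12 + 3 = 15
LS = LF - duration = 20 - 3 = 17
Total Float = LF - EF = 20 - 15
(or LS - ES = 17 - 12)
= 5


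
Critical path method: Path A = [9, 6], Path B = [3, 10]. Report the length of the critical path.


Path A: 9 + 6 = 15
Path B: 3 + 10 = 13
Critical path = longest = max(15, 13)
= 15 (Path A)


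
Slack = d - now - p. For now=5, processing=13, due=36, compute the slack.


Slack = due - current_time - processing
= 36 - 5 - 13
= 18


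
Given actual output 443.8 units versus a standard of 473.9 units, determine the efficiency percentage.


Efficiency = (actual / standard) × 100
= (443.8 / 473.9) × 100
= 93.6%


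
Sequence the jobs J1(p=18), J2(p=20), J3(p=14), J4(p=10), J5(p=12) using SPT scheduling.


SPT: sort by shortest processing time
  J4: p=10
  J5: p=12
  J3: p=14
  J1: p=18
  J2: p=20
Order: J4 → J5 → J3 → J1 → J2


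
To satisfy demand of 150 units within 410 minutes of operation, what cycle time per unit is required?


Cycle time = available time / demand
= 410 / 150
= 2.73 min/unit


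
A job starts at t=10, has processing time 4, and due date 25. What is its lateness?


Completion = 10 + 4 = 14
Lateness = C - d = 14 - 25
= -11


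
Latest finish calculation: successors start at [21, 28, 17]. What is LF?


LF = min of all successor start times
Successors start at: [21, 28, 17]
LF = min(21, 28, 17)
= 17


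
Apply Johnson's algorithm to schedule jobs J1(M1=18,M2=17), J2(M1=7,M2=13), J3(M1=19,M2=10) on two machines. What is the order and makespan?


Johnson's rule:
Group 1 (M1≤M2, sort by M1): ['J2']
Group 2 (M1>M2, sort desc M2): ['J1', 'J3']
Sequence: J2 → J1 → J3
Makespan calculation:
  J2: M1 done=7, M2 done=20
  J1: M1 done=25, M2 done=42
  J3: M1 done=44, M2 done=54
= Sequence: J2 → J1 → J3, Makespan: 54


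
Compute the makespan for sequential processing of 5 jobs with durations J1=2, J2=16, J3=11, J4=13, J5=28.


Sequential makespan: sum all processing times
= 2 + 16 + 11 + 13 + 28
= 70 time units


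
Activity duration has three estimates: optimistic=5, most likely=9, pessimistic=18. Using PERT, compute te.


te = (o + 4m + p) / 6
= (5 + 4×9 + 18) / 6
= (5 + 36 + 18) / 6
= 59 / 6
= 9.83


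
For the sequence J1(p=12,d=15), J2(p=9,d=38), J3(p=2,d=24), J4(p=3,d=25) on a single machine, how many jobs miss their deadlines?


Completion vs due date:
  J1: C=12, d=15 → on time
  J2: C=21, d=38 → on time
  J3: C=23, d=24 → on time
  J4: C=26, d=25 → TARDY
Tardy jobs: J4
Count = 1


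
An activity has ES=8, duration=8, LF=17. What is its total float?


EF = ES + duration = 8 + 8 = 16
LS = LF - duration = 17 - 8 = 9
Total Float = LF - EF = 17 - 16
(or LS - ES = 9 - 8)
= 1


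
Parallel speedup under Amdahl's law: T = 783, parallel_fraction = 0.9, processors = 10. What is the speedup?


Amdahl's law: T_p = T × ((1-p) + p/N)
= 783 × ((1-0.9) + 0.9/10)
= 783 × (0.10 + 0.0900)
= 783 × 0.1900
= 148.77
Speedup = 783/148.77
= 5.26×


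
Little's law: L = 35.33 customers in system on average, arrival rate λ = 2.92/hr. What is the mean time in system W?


Little's law: L = λW → W = L / λ
= 35.33 / 2.92
= 12.10 hours


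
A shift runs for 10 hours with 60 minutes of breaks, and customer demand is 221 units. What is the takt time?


Available = 10×60 - 60 = 540 min
Takt time = 540 / 221
= 2.44 min/unit


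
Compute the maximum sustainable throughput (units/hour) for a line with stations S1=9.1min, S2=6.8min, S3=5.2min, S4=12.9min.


Bottleneck = longest station time
Station times: [9.1, 6.8, 5.2, 12.9]
Max = 12.9 min
Rate = 60 / 12.9
= 4.65 units/hour (bottleneck: 12.9min)
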